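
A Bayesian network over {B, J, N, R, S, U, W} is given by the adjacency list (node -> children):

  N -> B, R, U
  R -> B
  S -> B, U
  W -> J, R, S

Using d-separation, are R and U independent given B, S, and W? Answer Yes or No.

Enumerating the 6 paths from R to U and testing each for blocking by {B, S, W}:
  1. R ← W → S → B ← N → U — W:fork[blocks]; S:chain[blocks]; B:collider[open]; N:fork[open] ⇒ blocked
  2. R ← W → S → U — W:fork[blocks]; S:chain[blocks] ⇒ blocked
  3. R ← N → B ← S → U — N:fork[open]; B:collider[open]; S:fork[blocks] ⇒ blocked
  4. R ← N → U — N:fork[open] ⇒ active
  5. R → B ← N → U — B:collider[open]; N:fork[open] ⇒ active
  6. R → B ← S → U — B:collider[open]; S:fork[blocks] ⇒ blocked
Since the path R ← N → U is active, R and U are not d-separated given {B, S, W}.

No — R and U are not d-separated given {B, S, W}.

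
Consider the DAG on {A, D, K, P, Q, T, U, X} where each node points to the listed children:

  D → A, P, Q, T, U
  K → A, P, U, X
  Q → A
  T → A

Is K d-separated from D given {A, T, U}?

No

5 paths connect K and D; each must be blocked for d-separation to hold:
Path 1: K → A ← Q ← D
  A is a collider and A is conditioned on, which opens it; Q is a chain and Q is not conditioned on — no node blocks this path, so it is active.
Path 2: K → A ← T ← D
  T is a chain here and T is conditioned on, so the path is blocked at T.
Path 3: K → A ← D
  A is a collider and A is conditioned on, which opens it — no node blocks this path, so it is active.
Path 4: K → U ← D
  U is a collider and U is conditioned on, which opens it — no node blocks this path, so it is active.
Path 5: K → P ← D
  P is a collider here and neither P nor any of its descendants is conditioned on, so the collider stays closed — the path is blocked at P.
Because an active path exists, K and D are not d-separated.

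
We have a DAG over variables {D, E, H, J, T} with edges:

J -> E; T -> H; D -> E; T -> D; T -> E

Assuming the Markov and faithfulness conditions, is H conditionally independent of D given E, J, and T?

There are 2 undirected paths between H and D; checking each against the conditioning set {E, J, T}:
Path 1: H ← T → E ← D
  T is a fork here and T is conditioned on, so the path is blocked at T.
Path 2: H ← T → D
  T is a fork here and T is conditioned on, so the path is blocked at T.
All paths are blocked; H ⊥ D | {E, J, T} holds.

Yes — H and D are d-separated given {E, J, T}.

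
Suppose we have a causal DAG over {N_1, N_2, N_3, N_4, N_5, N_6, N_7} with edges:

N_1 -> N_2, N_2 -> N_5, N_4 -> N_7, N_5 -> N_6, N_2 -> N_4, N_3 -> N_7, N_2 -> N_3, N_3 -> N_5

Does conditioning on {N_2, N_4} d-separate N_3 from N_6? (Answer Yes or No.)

No

Enumerating the 3 paths from N_3 to N_6 and testing each for blocking by {N_2, N_4}:
Path 1: N_3 ← N_2 → N_5 → N_6
  N_2 is a fork here and N_2 is conditioned on, so the path is blocked at N_2.
Path 2: N_3 → N_7 ← N_4 ← N_2 → N_5 → N_6
  N_7 is a collider here and neither N_7 nor any of its descendants is conditioned on, so the collider stays closed — the path is blocked at N_7.
Path 3: N_3 → N_5 → N_6
  N_5 is a chain and N_5 is not conditioned on — no node blocks this path, so it is active.
Because an active path exists, N_3 and N_6 are not d-separated.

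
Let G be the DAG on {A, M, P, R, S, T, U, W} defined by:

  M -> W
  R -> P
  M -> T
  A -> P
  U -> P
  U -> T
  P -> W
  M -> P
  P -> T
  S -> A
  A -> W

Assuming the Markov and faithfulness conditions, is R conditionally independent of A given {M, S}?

Yes

There are 5 undirected paths between R and A; checking each against the conditioning set {M, S}:
Path 1: R → P → T ← M → W ← A
  T is a collider here and neither T nor any of its descendants is conditioned on, so the collider stays closed — the path is blocked at T.
Path 2: R → P → W ← A
  W is a collider here and neither W nor any of its descendants is conditioned on, so the collider stays closed — the path is blocked at W.
Path 3: R → P ← A
  P is a collider here and neither P nor any of its descendants is conditioned on, so the collider stays closed — the path is blocked at P.
Path 4: R → P ← M → W ← A
  P is a collider here and neither P nor any of its descendants is conditioned on, so the collider stays closed — the path is blocked at P.
Path 5: R → P ← U → T ← M → W ← A
  P is a collider here and neither P nor any of its descendants is conditioned on, so the collider stays closed — the path is blocked at P.
All paths are blocked; R ⊥ A | {M, S} holds.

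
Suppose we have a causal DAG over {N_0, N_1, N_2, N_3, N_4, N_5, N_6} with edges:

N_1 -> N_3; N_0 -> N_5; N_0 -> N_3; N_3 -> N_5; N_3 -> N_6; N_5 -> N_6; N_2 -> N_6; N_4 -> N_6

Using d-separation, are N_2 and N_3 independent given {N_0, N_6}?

No — N_2 and N_3 are not d-separated given {N_0, N_6}.

3 paths connect N_2 and N_3; each must be blocked for d-separation to hold:
  1. N_2 → N_6 ← N_3 — N_6:collider[open] ⇒ active
  2. N_2 → N_6 ← N_5 ← N_3 — N_6:collider[open]; N_5:chain[open] ⇒ active
  3. N_2 → N_6 ← N_5 ← N_0 → N_3 — N_6:collider[open]; N_5:chain[open]; N_0:fork[blocks] ⇒ blocked
At least one path is unblocked, so d-separation fails.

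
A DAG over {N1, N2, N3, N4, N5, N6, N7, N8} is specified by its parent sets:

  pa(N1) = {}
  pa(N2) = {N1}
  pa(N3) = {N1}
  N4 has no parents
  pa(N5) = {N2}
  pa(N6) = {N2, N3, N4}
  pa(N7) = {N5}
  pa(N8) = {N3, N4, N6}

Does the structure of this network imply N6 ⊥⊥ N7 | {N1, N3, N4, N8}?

No

We examine all 4 paths between N6 and N7:
Path 1: N6 ← N3 ← N1 → N2 → N5 → N7
  N3 is a chain here and N3 is conditioned on, so the path is blocked at N3.
Path 2: N6 ← N2 → N5 → N7
  N2 is a fork and N2 is not conditioned on; N5 is a chain and N5 is not conditioned on — no node blocks this path, so it is active.
Path 3: N6 → N8 ← N3 ← N1 → N2 → N5 → N7
  N3 is a chain here and N3 is conditioned on, so the path is blocked at N3.
Path 4: N6 ← N4 → N8 ← N3 ← N1 → N2 → N5 → N7
  N4 is a fork here and N4 is conditioned on, so the path is blocked at N4.
Because an active path exists, N6 and N7 are not d-separated.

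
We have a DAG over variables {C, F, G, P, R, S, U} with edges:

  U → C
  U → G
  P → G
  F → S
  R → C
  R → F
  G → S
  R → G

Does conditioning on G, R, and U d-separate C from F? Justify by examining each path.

We examine all 4 paths between C and F:
  1. C ← U → G → S ← F — U:fork[blocks]; G:chain[blocks]; S:collider[blocks] ⇒ blocked
  2. C ← U → G ← R → F — U:fork[blocks]; G:collider[open]; R:fork[blocks] ⇒ blocked
  3. C ← R → F — R:fork[blocks] ⇒ blocked
  4. C ← R → G → S ← F — R:fork[blocks]; G:chain[blocks]; S:collider[blocks] ⇒ blocked
Since every path is blocked, d-separation holds.

Yes — C and F are d-separated given {G, R, U}.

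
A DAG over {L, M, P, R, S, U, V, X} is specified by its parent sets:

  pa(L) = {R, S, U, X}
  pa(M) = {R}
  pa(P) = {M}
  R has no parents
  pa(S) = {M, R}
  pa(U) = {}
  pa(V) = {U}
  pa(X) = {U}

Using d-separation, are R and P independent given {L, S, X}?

3 paths connect R and P; each must be blocked for d-separation to hold:
  1. R → L ← S ← M → P — L:collider[open]; S:chain[blocks]; M:fork[open] ⇒ blocked
  2. R → M → P — M:chain[open] ⇒ active
  3. R → S ← M → P — S:collider[open]; M:fork[open] ⇒ active
Since the path R → M → P is active, R and P are not d-separated given {L, S, X}.

No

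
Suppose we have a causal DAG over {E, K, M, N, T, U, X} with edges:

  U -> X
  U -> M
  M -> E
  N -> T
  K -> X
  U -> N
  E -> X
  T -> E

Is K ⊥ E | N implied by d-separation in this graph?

There are 3 undirected paths between K and E; checking each against the conditioning set {N}:
  1. K → X ← E — X:collider[blocks] ⇒ blocked
  2. K → X ← U → N → T → E — X:collider[blocks]; U:fork[open]; N:chain[blocks]; T:chain[open] ⇒ blocked
  3. K → X ← U → M → E — X:collider[blocks]; U:fork[open]; M:chain[open] ⇒ blocked
Every path is blocked, so K and E are d-separated given {N}.

Yes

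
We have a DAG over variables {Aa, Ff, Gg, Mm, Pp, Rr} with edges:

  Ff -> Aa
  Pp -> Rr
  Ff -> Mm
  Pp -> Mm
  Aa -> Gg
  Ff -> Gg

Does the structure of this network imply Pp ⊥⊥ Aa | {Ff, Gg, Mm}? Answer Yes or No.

2 paths connect Pp and Aa; each must be blocked for d-separation to hold:
Path 1: Pp → Mm ← Ff → Gg ← Aa
  Ff is a fork here and Ff is conditioned on, so the path is blocked at Ff.
Path 2: Pp → Mm ← Ff → Aa
  Ff is a fork here and Ff is conditioned on, so the path is blocked at Ff.
Every path is blocked, so Pp and Aa are d-separated given {Ff, Gg, Mm}.

Yes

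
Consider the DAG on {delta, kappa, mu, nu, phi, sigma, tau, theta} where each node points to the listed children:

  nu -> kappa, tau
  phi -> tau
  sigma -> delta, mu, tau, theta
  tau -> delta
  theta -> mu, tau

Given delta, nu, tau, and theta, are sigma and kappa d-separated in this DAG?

Enumerating the 4 paths from sigma to kappa and testing each for blocking by {delta, nu, tau, theta}:
  1. sigma → delta ← tau ← nu → kappa — delta:collider[open]; tau:chain[blocks]; nu:fork[blocks] ⇒ blocked
  2. sigma → mu ← theta → tau ← nu → kappa — mu:collider[blocks]; theta:fork[blocks]; tau:collider[open]; nu:fork[blocks] ⇒ blocked
  3. sigma → theta → tau ← nu → kappa — theta:chain[blocks]; tau:collider[open]; nu:fork[blocks] ⇒ blocked
  4. sigma → tau ← nu → kappa — tau:collider[open]; nu:fork[blocks] ⇒ blocked
Since every path is blocked, d-separation holds.

Yes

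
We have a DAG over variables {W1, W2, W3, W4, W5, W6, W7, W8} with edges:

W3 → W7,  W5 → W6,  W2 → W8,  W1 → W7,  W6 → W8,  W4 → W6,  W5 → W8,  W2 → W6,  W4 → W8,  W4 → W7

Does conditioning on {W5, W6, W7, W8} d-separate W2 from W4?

Enumerating the 6 paths from W2 to W4 and testing each for blocking by {W5, W6, W7, W8}:
Path 1: W2 → W8 ← W6 ← W4
  W6 is a chain here and W6 is conditioned on, so the path is blocked at W6.
Path 2: W2 → W8 ← W5 → W6 ← W4
  W5 is a fork here and W5 is conditioned on, so the path is blocked at W5.
Path 3: W2 → W8 ← W4
  W8 is a collider and W8 is conditioned on, which opens it — no node blocks this path, so it is active.
Path 4: W2 → W6 → W8 ← W4
  W6 is a chain here and W6 is conditioned on, so the path is blocked at W6.
Path 5: W2 → W6 ← W5 → W8 ← W4
  W5 is a fork here and W5 is conditioned on, so the path is blocked at W5.
Path 6: W2 → W6 ← W4
  W6 is a collider and W6 is conditioned on, which opens it — no node blocks this path, so it is active.
Since the path W2 → W8 ← W4 is active, W2 and W4 are not d-separated given {W5, W6, W7, W8}.

No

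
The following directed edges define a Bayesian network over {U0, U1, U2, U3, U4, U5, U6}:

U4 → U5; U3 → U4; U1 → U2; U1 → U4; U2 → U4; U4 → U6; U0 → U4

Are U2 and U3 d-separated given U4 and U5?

2 paths connect U2 and U3; each must be blocked for d-separation to hold:
  1. U2 → U4 ← U3 — U4:collider[open] ⇒ active
  2. U2 ← U1 → U4 ← U3 — U1:fork[open]; U4:collider[open] ⇒ active
Since the path U2 → U4 ← U3 is active, U2 and U3 are not d-separated given {U4, U5}.

No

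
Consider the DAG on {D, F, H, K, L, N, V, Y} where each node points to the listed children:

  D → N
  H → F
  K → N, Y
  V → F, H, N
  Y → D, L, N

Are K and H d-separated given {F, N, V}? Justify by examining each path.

Enumerating the 6 paths from K to H and testing each for blocking by {F, N, V}:
Path 1: K → Y → D → N ← V → F ← H
  V is a fork here and V is conditioned on, so the path is blocked at V.
Path 2: K → Y → D → N ← V → H
  V is a fork here and V is conditioned on, so the path is blocked at V.
Path 3: K → Y → N ← V → F ← H
  V is a fork here and V is conditioned on, so the path is blocked at V.
Path 4: K → Y → N ← V → H
  V is a fork here and V is conditioned on, so the path is blocked at V.
Path 5: K → N ← V → F ← H
  V is a fork here and V is conditioned on, so the path is blocked at V.
Path 6: K → N ← V → H
  V is a fork here and V is conditioned on, so the path is blocked at V.
All paths are blocked; K ⊥ H | {F, N, V} holds.

Yes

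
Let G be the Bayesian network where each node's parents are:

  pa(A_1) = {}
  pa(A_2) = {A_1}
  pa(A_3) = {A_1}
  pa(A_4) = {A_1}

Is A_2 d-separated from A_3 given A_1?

The only undirected path from A_2 to A_3 is:
  1. A_2 ← A_1 → A_3 — A_1:fork[blocks] ⇒ blocked
All paths are blocked; A_2 ⊥ A_3 | {A_1} holds.

Yes — A_2 and A_3 are d-separated given {A_1}.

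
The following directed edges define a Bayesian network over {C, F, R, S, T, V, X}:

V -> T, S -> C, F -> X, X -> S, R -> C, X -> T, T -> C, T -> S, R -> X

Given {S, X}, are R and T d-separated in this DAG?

Yes — R and T are d-separated given {S, X}.

There are 6 undirected paths between R and T; checking each against the conditioning set {S, X}:
Path 1: R → C ← T
  C is a collider here and neither C nor any of its descendants is conditioned on, so the collider stays closed — the path is blocked at C.
Path 2: R → C ← S ← T
  C is a collider here and neither C nor any of its descendants is conditioned on, so the collider stays closed — the path is blocked at C.
Path 3: R → C ← S ← X → T
  C is a collider here and neither C nor any of its descendants is conditioned on, so the collider stays closed — the path is blocked at C.
Path 4: R → X → T
  X is a chain here and X is conditioned on, so the path is blocked at X.
Path 5: R → X → S ← T
  X is a chain here and X is conditioned on, so the path is blocked at X.
Path 6: R → X → S → C ← T
  X is a chain here and X is conditioned on, so the path is blocked at X.
Every path is blocked, so R and T are d-separated given {S, X}.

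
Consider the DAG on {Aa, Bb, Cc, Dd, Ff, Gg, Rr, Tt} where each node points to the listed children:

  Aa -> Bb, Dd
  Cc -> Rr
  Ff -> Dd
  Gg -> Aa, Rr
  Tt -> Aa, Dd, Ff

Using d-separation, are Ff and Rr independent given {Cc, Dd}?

No

There are 4 undirected paths between Ff and Rr; checking each against the conditioning set {Cc, Dd}:
Path 1: Ff ← Tt → Aa ← Gg → Rr
  Tt is a fork and Tt is not conditioned on; Aa is a collider and its descendant Dd is conditioned on, which opens it; Gg is a fork and Gg is not conditioned on — no node blocks this path, so it is active.
Path 2: Ff ← Tt → Dd ← Aa ← Gg → Rr
  Tt is a fork and Tt is not conditioned on; Dd is a collider and Dd is conditioned on, which opens it; Aa is a chain and Aa is not conditioned on; Gg is a fork and Gg is not conditioned on — no node blocks this path, so it is active.
Path 3: Ff → Dd ← Tt → Aa ← Gg → Rr
  Dd is a collider and Dd is conditioned on, which opens it; Tt is a fork and Tt is not conditioned on; Aa is a collider and its descendant Dd is conditioned on, which opens it; Gg is a fork and Gg is not conditioned on — no node blocks this path, so it is active.
Path 4: Ff → Dd ← Aa ← Gg → Rr
  Dd is a collider and Dd is conditioned on, which opens it; Aa is a chain and Aa is not conditioned on; Gg is a fork and Gg is not conditioned on — no node blocks this path, so it is active.
At least one path is unblocked, so d-separation fails.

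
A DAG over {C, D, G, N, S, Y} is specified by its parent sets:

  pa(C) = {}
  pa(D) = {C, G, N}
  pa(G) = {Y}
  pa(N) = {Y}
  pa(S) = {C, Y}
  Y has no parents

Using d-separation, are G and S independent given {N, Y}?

4 paths connect G and S; each must be blocked for d-separation to hold:
Path 1: G → D ← N ← Y → S
  D is a collider here and neither D nor any of its descendants is conditioned on, so the collider stays closed — the path is blocked at D.
Path 2: G → D ← C → S
  D is a collider here and neither D nor any of its descendants is conditioned on, so the collider stays closed — the path is blocked at D.
Path 3: G ← Y → S
  Y is a fork here and Y is conditioned on, so the path is blocked at Y.
Path 4: G ← Y → N → D ← C → S
  Y is a fork here and Y is conditioned on, so the path is blocked at Y.
Every path is blocked, so G and S are d-separated given {N, Y}.

Yes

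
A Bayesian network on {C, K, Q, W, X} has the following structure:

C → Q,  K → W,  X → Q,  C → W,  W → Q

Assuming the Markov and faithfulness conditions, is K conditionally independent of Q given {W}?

There are 2 undirected paths between K and Q; checking each against the conditioning set {W}:
Path 1: K → W → Q
  W is a chain here and W is conditioned on, so the path is blocked at W.
Path 2: K → W ← C → Q
  W is a collider and W is conditioned on, which opens it; C is a fork and C is not conditioned on — no node blocks this path, so it is active.
Because an active path exists, K and Q are not d-separated.

No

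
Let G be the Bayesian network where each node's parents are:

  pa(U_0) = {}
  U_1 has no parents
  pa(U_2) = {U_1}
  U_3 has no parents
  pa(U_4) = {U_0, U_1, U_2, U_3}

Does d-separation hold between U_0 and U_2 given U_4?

No — U_0 and U_2 are not d-separated given {U_4}.

Enumerating the 2 paths from U_0 to U_2 and testing each for blocking by {U_4}:
Path 1: U_0 → U_4 ← U_1 → U_2
  U_4 is a collider and U_4 is conditioned on, which opens it; U_1 is a fork and U_1 is not conditioned on — no node blocks this path, so it is active.
Path 2: U_0 → U_4 ← U_2
  U_4 is a collider and U_4 is conditioned on, which opens it — no node blocks this path, so it is active.
Since the path U_0 → U_4 ← U_1 → U_2 is active, U_0 and U_2 are not d-separated given {U_4}.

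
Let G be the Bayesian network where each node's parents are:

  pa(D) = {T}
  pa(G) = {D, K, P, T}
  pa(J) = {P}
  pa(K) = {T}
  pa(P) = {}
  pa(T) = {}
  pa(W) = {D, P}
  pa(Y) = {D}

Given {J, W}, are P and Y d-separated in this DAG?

We examine all 4 paths between P and Y:
  1. P → G ← D → Y — G:collider[blocks]; D:fork[open] ⇒ blocked
  2. P → G ← K ← T → D → Y — G:collider[blocks]; K:chain[open]; T:fork[open]; D:chain[open] ⇒ blocked
  3. P → G ← T → D → Y — G:collider[blocks]; T:fork[open]; D:chain[open] ⇒ blocked
  4. P → W ← D → Y — W:collider[open]; D:fork[open] ⇒ active
At least one path is unblocked, so d-separation fails.

No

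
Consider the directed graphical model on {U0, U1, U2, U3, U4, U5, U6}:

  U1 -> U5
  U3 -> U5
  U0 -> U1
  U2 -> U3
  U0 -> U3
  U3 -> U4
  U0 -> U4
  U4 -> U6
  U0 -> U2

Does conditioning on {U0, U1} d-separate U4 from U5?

There are 6 undirected paths between U4 and U5; checking each against the conditioning set {U0, U1}:
  1. U4 ← U0 → U2 → U3 → U5 — U0:fork[blocks]; U2:chain[open]; U3:chain[open] ⇒ blocked
  2. U4 ← U0 → U3 → U5 — U0:fork[blocks]; U3:chain[open] ⇒ blocked
  3. U4 ← U0 → U1 → U5 — U0:fork[blocks]; U1:chain[blocks] ⇒ blocked
  4. U4 ← U3 ← U0 → U1 → U5 — U3:chain[open]; U0:fork[blocks]; U1:chain[blocks] ⇒ blocked
  5. U4 ← U3 ← U2 ← U0 → U1 → U5 — U3:chain[open]; U2:chain[open]; U0:fork[blocks]; U1:chain[blocks] ⇒ blocked
  6. U4 ← U3 → U5 — U3:fork[open] ⇒ active
Because an active path exists, U4 and U5 are not d-separated.

No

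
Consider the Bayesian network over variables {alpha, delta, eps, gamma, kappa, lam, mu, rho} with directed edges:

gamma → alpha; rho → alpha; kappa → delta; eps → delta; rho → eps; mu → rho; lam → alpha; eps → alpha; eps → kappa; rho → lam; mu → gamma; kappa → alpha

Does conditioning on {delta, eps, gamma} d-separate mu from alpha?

No

We examine all 6 paths between mu and alpha:
Path 1: mu → gamma → alpha
  gamma is a chain here and gamma is conditioned on, so the path is blocked at gamma.
Path 2: mu → rho → eps → kappa → alpha
  eps is a chain here and eps is conditioned on, so the path is blocked at eps.
Path 3: mu → rho → eps → delta ← kappa → alpha
  eps is a chain here and eps is conditioned on, so the path is blocked at eps.
Path 4: mu → rho → eps → alpha
  eps is a chain here and eps is conditioned on, so the path is blocked at eps.
Path 5: mu → rho → alpha
  rho is a chain and rho is not conditioned on — no node blocks this path, so it is active.
Path 6: mu → rho → lam → alpha
  rho is a chain and rho is not conditioned on; lam is a chain and lam is not conditioned on — no node blocks this path, so it is active.
At least one path is unblocked, so d-separation fails.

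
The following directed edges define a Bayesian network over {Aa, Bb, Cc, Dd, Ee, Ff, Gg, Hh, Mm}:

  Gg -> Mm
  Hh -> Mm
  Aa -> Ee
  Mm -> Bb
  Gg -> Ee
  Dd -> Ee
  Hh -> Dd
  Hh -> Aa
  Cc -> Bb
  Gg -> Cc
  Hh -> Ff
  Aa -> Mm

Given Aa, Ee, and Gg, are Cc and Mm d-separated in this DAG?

Yes

We examine all 6 paths between Cc and Mm:
Path 1: Cc ← Gg → Mm
  Gg is a fork here and Gg is conditioned on, so the path is blocked at Gg.
Path 2: Cc ← Gg → Ee ← Aa ← Hh → Mm
  Gg is a fork here and Gg is conditioned on, so the path is blocked at Gg.
Path 3: Cc ← Gg → Ee ← Aa → Mm
  Gg is a fork here and Gg is conditioned on, so the path is blocked at Gg.
Path 4: Cc ← Gg → Ee ← Dd ← Hh → Aa → Mm
  Gg is a fork here and Gg is conditioned on, so the path is blocked at Gg.
Path 5: Cc ← Gg → Ee ← Dd ← Hh → Mm
  Gg is a fork here and Gg is conditioned on, so the path is blocked at Gg.
Path 6: Cc → Bb ← Mm
  Bb is a collider here and neither Bb nor any of its descendants is conditioned on, so the collider stays closed — the path is blocked at Bb.
Since every path is blocked, d-separation holds.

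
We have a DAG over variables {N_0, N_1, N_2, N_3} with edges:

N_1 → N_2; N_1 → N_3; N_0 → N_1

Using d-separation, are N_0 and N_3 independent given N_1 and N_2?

There is one path between N_0 and N_3:
Path 1: N_0 → N_1 → N_3
  N_1 is a chain here and N_1 is conditioned on, so the path is blocked at N_1.
All paths are blocked; N_0 ⊥ N_3 | {N_1, N_2} holds.

Yes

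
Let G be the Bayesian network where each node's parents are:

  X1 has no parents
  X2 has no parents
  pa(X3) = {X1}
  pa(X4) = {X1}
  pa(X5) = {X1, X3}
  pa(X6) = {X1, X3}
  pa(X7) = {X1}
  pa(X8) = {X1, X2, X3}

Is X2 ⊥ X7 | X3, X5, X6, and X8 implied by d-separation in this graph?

There are 4 undirected paths between X2 and X7; checking each against the conditioning set {X3, X5, X6, X8}:
  1. X2 → X8 ← X1 → X7 — X8:collider[open]; X1:fork[open] ⇒ active
  2. X2 → X8 ← X3 → X5 ← X1 → X7 — X8:collider[open]; X3:fork[blocks]; X5:collider[open]; X1:fork[open] ⇒ blocked
  3. X2 → X8 ← X3 → X6 ← X1 → X7 — X8:collider[open]; X3:fork[blocks]; X6:collider[open]; X1:fork[open] ⇒ blocked
  4. X2 → X8 ← X3 ← X1 → X7 — X8:collider[open]; X3:chain[blocks]; X1:fork[open] ⇒ blocked
Because an active path exists, X2 and X7 are not d-separated.

No — X2 and X7 are not d-separated given {X3, X5, X6, X8}.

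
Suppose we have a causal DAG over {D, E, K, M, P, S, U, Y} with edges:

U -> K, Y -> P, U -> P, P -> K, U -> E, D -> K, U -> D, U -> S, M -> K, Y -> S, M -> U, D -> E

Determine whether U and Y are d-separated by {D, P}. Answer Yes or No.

There are 6 undirected paths between U and Y; checking each against the conditioning set {D, P}:
Path 1: U ← M → K ← P ← Y
  K is a collider here and neither K nor any of its descendants is conditioned on, so the collider stays closed — the path is blocked at K.
Path 2: U → D → K ← P ← Y
  D is a chain here and D is conditioned on, so the path is blocked at D.
Path 3: U → S ← Y
  S is a collider here and neither S nor any of its descendants is conditioned on, so the collider stays closed — the path is blocked at S.
Path 4: U → K ← P ← Y
  K is a collider here and neither K nor any of its descendants is conditioned on, so the collider stays closed — the path is blocked at K.
Path 5: U → P ← Y
  P is a collider and P is conditioned on, which opens it — no node blocks this path, so it is active.
Path 6: U → E ← D → K ← P ← Y
  E is a collider here and neither E nor any of its descendants is conditioned on, so the collider stays closed — the path is blocked at E.
Because an active path exists, U and Y are not d-separated.

No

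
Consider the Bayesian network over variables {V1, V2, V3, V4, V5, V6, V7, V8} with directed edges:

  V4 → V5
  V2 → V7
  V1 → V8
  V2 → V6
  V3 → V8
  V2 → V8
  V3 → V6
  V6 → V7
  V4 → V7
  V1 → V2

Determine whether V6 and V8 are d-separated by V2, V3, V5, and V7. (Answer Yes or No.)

Enumerating the 5 paths from V6 to V8 and testing each for blocking by {V2, V3, V5, V7}:
Path 1: V6 ← V2 ← V1 → V8
  V2 is a chain here and V2 is conditioned on, so the path is blocked at V2.
Path 2: V6 ← V2 → V8
  V2 is a fork here and V2 is conditioned on, so the path is blocked at V2.
Path 3: V6 → V7 ← V2 ← V1 → V8
  V2 is a chain here and V2 is conditioned on, so the path is blocked at V2.
Path 4: V6 → V7 ← V2 → V8
  V2 is a fork here and V2 is conditioned on, so the path is blocked at V2.
Path 5: V6 ← V3 → V8
  V3 is a fork here and V3 is conditioned on, so the path is blocked at V3.
All paths are blocked; V6 ⊥ V8 | {V2, V3, V5, V7} holds.

Yes — V6 and V8 are d-separated given {V2, V3, V5, V7}.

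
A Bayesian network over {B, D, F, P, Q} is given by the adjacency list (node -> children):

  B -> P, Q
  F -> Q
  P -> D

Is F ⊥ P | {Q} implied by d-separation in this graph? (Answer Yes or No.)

No — F and P are not d-separated given {Q}.

Only one path connects F and P:
  1. F → Q ← B → P — Q:collider[open]; B:fork[open] ⇒ active
Since the path F → Q ← B → P is active, F and P are not d-separated given {Q}.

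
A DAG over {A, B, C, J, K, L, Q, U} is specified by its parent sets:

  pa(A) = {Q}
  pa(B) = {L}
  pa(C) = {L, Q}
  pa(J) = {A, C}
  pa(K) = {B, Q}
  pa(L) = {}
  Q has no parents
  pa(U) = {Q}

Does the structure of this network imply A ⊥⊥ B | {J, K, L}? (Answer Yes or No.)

There are 4 undirected paths between A and B; checking each against the conditioning set {J, K, L}:
Path 1: A ← Q → K ← B
  Q is a fork and Q is not conditioned on; K is a collider and K is conditioned on, which opens it — no node blocks this path, so it is active.
Path 2: A ← Q → C ← L → B
  L is a fork here and L is conditioned on, so the path is blocked at L.
Path 3: A → J ← C ← Q → K ← B
  J is a collider and J is conditioned on, which opens it; C is a chain and C is not conditioned on; Q is a fork and Q is not conditioned on; K is a collider and K is conditioned on, which opens it — no node blocks this path, so it is active.
Path 4: A → J ← C ← L → B
  L is a fork here and L is conditioned on, so the path is blocked at L.
Because an active path exists, A and B are not d-separated.

No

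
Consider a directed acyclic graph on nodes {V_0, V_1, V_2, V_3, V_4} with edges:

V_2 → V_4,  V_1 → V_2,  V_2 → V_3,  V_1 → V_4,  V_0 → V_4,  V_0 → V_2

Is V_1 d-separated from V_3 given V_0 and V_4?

We examine all 3 paths between V_1 and V_3:
Path 1: V_1 → V_4 ← V_2 → V_3
  V_4 is a collider and V_4 is conditioned on, which opens it; V_2 is a fork and V_2 is not conditioned on — no node blocks this path, so it is active.
Path 2: V_1 → V_4 ← V_0 → V_2 → V_3
  V_0 is a fork here and V_0 is conditioned on, so the path is blocked at V_0.
Path 3: V_1 → V_2 → V_3
  V_2 is a chain and V_2 is not conditioned on — no node blocks this path, so it is active.
Because an active path exists, V_1 and V_3 are not d-separated.

No — V_1 and V_3 are not d-separated given {V_0, V_4}.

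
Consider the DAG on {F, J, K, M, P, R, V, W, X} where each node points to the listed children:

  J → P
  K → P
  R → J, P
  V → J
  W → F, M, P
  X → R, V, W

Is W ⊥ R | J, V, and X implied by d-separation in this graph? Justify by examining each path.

6 paths connect W and R; each must be blocked for d-separation to hold:
  1. W ← X → R — X:fork[blocks] ⇒ blocked
  2. W ← X → V → J ← R — X:fork[blocks]; V:chain[blocks]; J:collider[open] ⇒ blocked
  3. W ← X → V → J → P ← R — X:fork[blocks]; V:chain[blocks]; J:chain[blocks]; P:collider[blocks] ⇒ blocked
  4. W → P ← J ← R — P:collider[blocks]; J:chain[blocks] ⇒ blocked
  5. W → P ← J ← V ← X → R — P:collider[blocks]; J:chain[blocks]; V:chain[blocks]; X:fork[blocks] ⇒ blocked
  6. W → P ← R — P:collider[blocks] ⇒ blocked
All paths are blocked; W ⊥ R | {J, V, X} holds.

Yes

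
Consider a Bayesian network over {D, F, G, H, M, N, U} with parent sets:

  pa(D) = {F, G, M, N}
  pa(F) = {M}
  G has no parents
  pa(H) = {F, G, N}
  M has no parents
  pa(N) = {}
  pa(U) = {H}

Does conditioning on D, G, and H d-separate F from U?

5 paths connect F and U; each must be blocked for d-separation to hold:
Path 1: F → H → U
  H is a chain here and H is conditioned on, so the path is blocked at H.
Path 2: F ← M → D ← N → H → U
  H is a chain here and H is conditioned on, so the path is blocked at H.
Path 3: F ← M → D ← G → H → U
  G is a fork here and G is conditioned on, so the path is blocked at G.
Path 4: F → D ← N → H → U
  H is a chain here and H is conditioned on, so the path is blocked at H.
Path 5: F → D ← G → H → U
  G is a fork here and G is conditioned on, so the path is blocked at G.
Since every path is blocked, d-separation holds.

Yes — F and U are d-separated given {D, G, H}.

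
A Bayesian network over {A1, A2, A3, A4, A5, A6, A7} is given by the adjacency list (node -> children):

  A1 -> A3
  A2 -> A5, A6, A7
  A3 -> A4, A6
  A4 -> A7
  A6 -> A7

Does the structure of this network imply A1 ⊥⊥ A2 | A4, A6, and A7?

4 paths connect A1 and A2; each must be blocked for d-separation to hold:
Path 1: A1 → A3 → A6 → A7 ← A2
  A6 is a chain here and A6 is conditioned on, so the path is blocked at A6.
Path 2: A1 → A3 → A6 ← A2
  A3 is a chain and A3 is not conditioned on; A6 is a collider and A6 is conditioned on, which opens it — no node blocks this path, so it is active.
Path 3: A1 → A3 → A4 → A7 ← A6 ← A2
  A4 is a chain here and A4 is conditioned on, so the path is blocked at A4.
Path 4: A1 → A3 → A4 → A7 ← A2
  A4 is a chain here and A4 is conditioned on, so the path is blocked at A4.
Since the path A1 → A3 → A6 ← A2 is active, A1 and A2 are not d-separated given {A4, A6, A7}.

No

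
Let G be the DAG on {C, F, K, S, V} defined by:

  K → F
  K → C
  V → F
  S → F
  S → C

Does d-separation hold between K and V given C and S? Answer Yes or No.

Yes

Enumerating the 2 paths from K to V and testing each for blocking by {C, S}:
Path 1: K → C ← S → F ← V
  S is a fork here and S is conditioned on, so the path is blocked at S.
Path 2: K → F ← V
  F is a collider here and neither F nor any of its descendants is conditioned on, so the collider stays closed — the path is blocked at F.
All paths are blocked; K ⊥ V | {C, S} holds.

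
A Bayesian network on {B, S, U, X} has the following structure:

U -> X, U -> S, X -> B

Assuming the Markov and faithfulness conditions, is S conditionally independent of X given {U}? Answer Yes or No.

Yes — S and X are d-separated given {U}.

There is one path between S and X:
Path 1: S ← U → X
  U is a fork here and U is conditioned on, so the path is blocked at U.
All paths are blocked; S ⊥ X | {U} holds.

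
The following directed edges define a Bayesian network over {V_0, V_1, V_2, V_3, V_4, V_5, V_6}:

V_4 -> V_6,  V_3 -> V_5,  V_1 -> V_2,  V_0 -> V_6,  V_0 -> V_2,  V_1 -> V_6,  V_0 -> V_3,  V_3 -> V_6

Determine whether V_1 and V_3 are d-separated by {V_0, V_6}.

No — V_1 and V_3 are not d-separated given {V_0, V_6}.

There are 4 undirected paths between V_1 and V_3; checking each against the conditioning set {V_0, V_6}:
Path 1: V_1 → V_6 ← V_0 → V_3
  V_0 is a fork here and V_0 is conditioned on, so the path is blocked at V_0.
Path 2: V_1 → V_6 ← V_3
  V_6 is a collider and V_6 is conditioned on, which opens it — no node blocks this path, so it is active.
Path 3: V_1 → V_2 ← V_0 → V_3
  V_2 is a collider here and neither V_2 nor any of its descendants is conditioned on, so the collider stays closed — the path is blocked at V_2.
Path 4: V_1 → V_2 ← V_0 → V_6 ← V_3
  V_2 is a collider here and neither V_2 nor any of its descendants is conditioned on, so the collider stays closed — the path is blocked at V_2.
Because an active path exists, V_1 and V_3 are not d-separated.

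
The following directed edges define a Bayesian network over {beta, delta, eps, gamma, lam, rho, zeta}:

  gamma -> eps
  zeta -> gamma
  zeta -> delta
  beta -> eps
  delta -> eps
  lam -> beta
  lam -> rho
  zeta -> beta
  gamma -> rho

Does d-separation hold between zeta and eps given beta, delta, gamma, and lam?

Yes

We examine all 5 paths between zeta and eps:
  1. zeta → gamma → rho ← lam → beta → eps — gamma:chain[blocks]; rho:collider[blocks]; lam:fork[blocks]; beta:chain[blocks] ⇒ blocked
  2. zeta → gamma → eps — gamma:chain[blocks] ⇒ blocked
  3. zeta → beta ← lam → rho ← gamma → eps — beta:collider[open]; lam:fork[blocks]; rho:collider[blocks]; gamma:fork[blocks] ⇒ blocked
  4. zeta → beta → eps — beta:chain[blocks] ⇒ blocked
  5. zeta → delta → eps — delta:chain[blocks] ⇒ blocked
All paths are blocked; zeta ⊥ eps | {beta, delta, gamma, lam} holds.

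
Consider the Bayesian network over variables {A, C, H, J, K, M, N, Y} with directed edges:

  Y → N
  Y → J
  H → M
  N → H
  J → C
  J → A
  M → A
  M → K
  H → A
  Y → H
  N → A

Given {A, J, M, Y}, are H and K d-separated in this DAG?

6 paths connect H and K; each must be blocked for d-separation to hold:
Path 1: H → A ← M → K
  M is a fork here and M is conditioned on, so the path is blocked at M.
Path 2: H ← Y → J → A ← M → K
  Y is a fork here and Y is conditioned on, so the path is blocked at Y.
Path 3: H ← Y → N → A ← M → K
  Y is a fork here and Y is conditioned on, so the path is blocked at Y.
Path 4: H → M → K
  M is a chain here and M is conditioned on, so the path is blocked at M.
Path 5: H ← N → A ← M → K
  M is a fork here and M is conditioned on, so the path is blocked at M.
Path 6: H ← N ← Y → J → A ← M → K
  Y is a fork here and Y is conditioned on, so the path is blocked at Y.
Since every path is blocked, d-separation holds.

Yes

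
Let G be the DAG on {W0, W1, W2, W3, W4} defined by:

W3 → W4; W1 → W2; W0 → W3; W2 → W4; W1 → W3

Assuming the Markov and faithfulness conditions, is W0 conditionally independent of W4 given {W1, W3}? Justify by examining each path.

Yes — W0 and W4 are d-separated given {W1, W3}.

We examine all 2 paths between W0 and W4:
  1. W0 → W3 ← W1 → W2 → W4 — W3:collider[open]; W1:fork[blocks]; W2:chain[open] ⇒ blocked
  2. W0 → W3 → W4 — W3:chain[blocks] ⇒ blocked
Every path is blocked, so W0 and W4 are d-separated given {W1, W3}.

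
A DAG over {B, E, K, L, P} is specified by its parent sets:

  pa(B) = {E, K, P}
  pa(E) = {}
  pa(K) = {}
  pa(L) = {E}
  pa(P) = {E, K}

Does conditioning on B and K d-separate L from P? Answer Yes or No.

No

We examine all 3 paths between L and P:
Path 1: L ← E → P
  E is a fork and E is not conditioned on — no node blocks this path, so it is active.
Path 2: L ← E → B ← P
  E is a fork and E is not conditioned on; B is a collider and B is conditioned on, which opens it — no node blocks this path, so it is active.
Path 3: L ← E → B ← K → P
  K is a fork here and K is conditioned on, so the path is blocked at K.
Because an active path exists, L and P are not d-separated.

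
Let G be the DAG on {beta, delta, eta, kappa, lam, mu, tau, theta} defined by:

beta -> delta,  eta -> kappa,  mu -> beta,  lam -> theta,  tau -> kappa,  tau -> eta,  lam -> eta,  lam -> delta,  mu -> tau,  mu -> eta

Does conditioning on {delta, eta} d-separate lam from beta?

No — lam and beta are not d-separated given {delta, eta}.

There are 4 undirected paths between lam and beta; checking each against the conditioning set {delta, eta}:
  1. lam → eta ← tau ← mu → beta — eta:collider[open]; tau:chain[open]; mu:fork[open] ⇒ active
  2. lam → eta ← mu → beta — eta:collider[open]; mu:fork[open] ⇒ active
  3. lam → eta → kappa ← tau ← mu → beta — eta:chain[blocks]; kappa:collider[blocks]; tau:chain[open]; mu:fork[open] ⇒ blocked
  4. lam → delta ← beta — delta:collider[open] ⇒ active
Since the path lam → eta ← tau ← mu → beta is active, lam and beta are not d-separated given {delta, eta}.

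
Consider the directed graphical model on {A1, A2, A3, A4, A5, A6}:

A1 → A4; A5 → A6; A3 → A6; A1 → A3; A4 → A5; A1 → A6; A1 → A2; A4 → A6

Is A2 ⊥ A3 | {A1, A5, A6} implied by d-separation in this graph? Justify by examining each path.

Yes

There are 4 undirected paths between A2 and A3; checking each against the conditioning set {A1, A5, A6}:
  1. A2 ← A1 → A6 ← A3 — A1:fork[blocks]; A6:collider[open] ⇒ blocked
  2. A2 ← A1 → A3 — A1:fork[blocks] ⇒ blocked
  3. A2 ← A1 → A4 → A6 ← A3 — A1:fork[blocks]; A4:chain[open]; A6:collider[open] ⇒ blocked
  4. A2 ← A1 → A4 → A5 → A6 ← A3 — A1:fork[blocks]; A4:chain[open]; A5:chain[blocks]; A6:collider[open] ⇒ blocked
All paths are blocked; A2 ⊥ A3 | {A1, A5, A6} holds.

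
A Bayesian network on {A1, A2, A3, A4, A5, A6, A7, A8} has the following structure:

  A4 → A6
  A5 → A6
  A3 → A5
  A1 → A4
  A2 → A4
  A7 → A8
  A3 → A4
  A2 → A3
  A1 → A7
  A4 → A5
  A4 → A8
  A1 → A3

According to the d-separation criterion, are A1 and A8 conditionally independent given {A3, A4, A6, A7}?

Yes — A1 and A8 are d-separated given {A3, A4, A6, A7}.

Enumerating the 6 paths from A1 to A8 and testing each for blocking by {A3, A4, A6, A7}:
Path 1: A1 → A3 → A5 → A6 ← A4 → A8
  A3 is a chain here and A3 is conditioned on, so the path is blocked at A3.
Path 2: A1 → A3 → A5 ← A4 → A8
  A3 is a chain here and A3 is conditioned on, so the path is blocked at A3.
Path 3: A1 → A3 ← A2 → A4 → A8
  A4 is a chain here and A4 is conditioned on, so the path is blocked at A4.
Path 4: A1 → A3 → A4 → A8
  A3 is a chain here and A3 is conditioned on, so the path is blocked at A3.
Path 5: A1 → A7 → A8
  A7 is a chain here and A7 is conditioned on, so the path is blocked at A7.
Path 6: A1 → A4 → A8
  A4 is a chain here and A4 is conditioned on, so the path is blocked at A4.
Every path is blocked, so A1 and A8 are d-separated given {A3, A4, A6, A7}.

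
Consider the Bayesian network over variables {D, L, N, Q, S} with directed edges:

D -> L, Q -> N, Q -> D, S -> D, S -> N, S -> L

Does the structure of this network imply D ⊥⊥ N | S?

No — D and N are not d-separated given {S}.

Enumerating the 3 paths from D to N and testing each for blocking by {S}:
Path 1: D ← S → N
  S is a fork here and S is conditioned on, so the path is blocked at S.
Path 2: D ← Q → N
  Q is a fork and Q is not conditioned on — no node blocks this path, so it is active.
Path 3: D → L ← S → N
  L is a collider here and neither L nor any of its descendants is conditioned on, so the collider stays closed — the path is blocked at L.
Because an active path exists, D and N are not d-separated.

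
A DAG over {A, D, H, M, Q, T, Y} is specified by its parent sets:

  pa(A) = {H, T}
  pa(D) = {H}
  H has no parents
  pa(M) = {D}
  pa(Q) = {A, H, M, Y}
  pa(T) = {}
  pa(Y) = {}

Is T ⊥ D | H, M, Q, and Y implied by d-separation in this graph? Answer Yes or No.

There are 4 undirected paths between T and D; checking each against the conditioning set {H, M, Q, Y}:
Path 1: T → A → Q ← M ← D
  M is a chain here and M is conditioned on, so the path is blocked at M.
Path 2: T → A → Q ← H → D
  H is a fork here and H is conditioned on, so the path is blocked at H.
Path 3: T → A ← H → D
  H is a fork here and H is conditioned on, so the path is blocked at H.
Path 4: T → A ← H → Q ← M ← D
  H is a fork here and H is conditioned on, so the path is blocked at H.
All paths are blocked; T ⊥ D | {H, M, Q, Y} holds.

Yes — T and D are d-separated given {H, M, Q, Y}.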